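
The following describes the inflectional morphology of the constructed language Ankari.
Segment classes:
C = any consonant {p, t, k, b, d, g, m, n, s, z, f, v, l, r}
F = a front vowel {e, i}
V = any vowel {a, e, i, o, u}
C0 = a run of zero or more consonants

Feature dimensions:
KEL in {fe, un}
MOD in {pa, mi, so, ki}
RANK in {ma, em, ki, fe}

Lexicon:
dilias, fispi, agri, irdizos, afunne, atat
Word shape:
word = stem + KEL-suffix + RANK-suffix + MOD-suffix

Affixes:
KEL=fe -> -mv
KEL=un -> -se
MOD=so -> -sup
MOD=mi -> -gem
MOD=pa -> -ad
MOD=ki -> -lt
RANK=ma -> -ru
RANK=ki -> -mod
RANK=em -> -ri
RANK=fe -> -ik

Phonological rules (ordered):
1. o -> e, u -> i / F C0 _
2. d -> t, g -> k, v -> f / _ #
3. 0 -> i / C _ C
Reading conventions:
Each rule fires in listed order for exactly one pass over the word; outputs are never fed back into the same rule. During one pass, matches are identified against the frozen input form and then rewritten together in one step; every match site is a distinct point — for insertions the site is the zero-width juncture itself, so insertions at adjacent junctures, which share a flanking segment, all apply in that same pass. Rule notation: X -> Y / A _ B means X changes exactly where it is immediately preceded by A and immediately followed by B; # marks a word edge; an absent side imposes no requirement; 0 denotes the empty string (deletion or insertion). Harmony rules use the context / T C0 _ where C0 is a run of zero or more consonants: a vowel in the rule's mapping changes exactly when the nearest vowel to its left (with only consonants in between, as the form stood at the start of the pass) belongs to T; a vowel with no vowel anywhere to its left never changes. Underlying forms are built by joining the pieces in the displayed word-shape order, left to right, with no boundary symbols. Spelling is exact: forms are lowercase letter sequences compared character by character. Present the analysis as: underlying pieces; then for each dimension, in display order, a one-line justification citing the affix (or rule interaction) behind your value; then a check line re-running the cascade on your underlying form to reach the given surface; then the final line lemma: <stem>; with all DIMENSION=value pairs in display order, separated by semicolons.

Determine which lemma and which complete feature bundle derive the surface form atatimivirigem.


underlying: atat-mv-ri-gem
KEL=fe - signalled by the affix -mv
MOD=mi - signalled by the affix -gem
RANK=em - signalled by the affix -ri
check: atatmvrigem -> atatmvrigem -> atatmvrigem -> atatimivirigem
lemma: atat; KEL=fe; MOD=mi; RANK=em


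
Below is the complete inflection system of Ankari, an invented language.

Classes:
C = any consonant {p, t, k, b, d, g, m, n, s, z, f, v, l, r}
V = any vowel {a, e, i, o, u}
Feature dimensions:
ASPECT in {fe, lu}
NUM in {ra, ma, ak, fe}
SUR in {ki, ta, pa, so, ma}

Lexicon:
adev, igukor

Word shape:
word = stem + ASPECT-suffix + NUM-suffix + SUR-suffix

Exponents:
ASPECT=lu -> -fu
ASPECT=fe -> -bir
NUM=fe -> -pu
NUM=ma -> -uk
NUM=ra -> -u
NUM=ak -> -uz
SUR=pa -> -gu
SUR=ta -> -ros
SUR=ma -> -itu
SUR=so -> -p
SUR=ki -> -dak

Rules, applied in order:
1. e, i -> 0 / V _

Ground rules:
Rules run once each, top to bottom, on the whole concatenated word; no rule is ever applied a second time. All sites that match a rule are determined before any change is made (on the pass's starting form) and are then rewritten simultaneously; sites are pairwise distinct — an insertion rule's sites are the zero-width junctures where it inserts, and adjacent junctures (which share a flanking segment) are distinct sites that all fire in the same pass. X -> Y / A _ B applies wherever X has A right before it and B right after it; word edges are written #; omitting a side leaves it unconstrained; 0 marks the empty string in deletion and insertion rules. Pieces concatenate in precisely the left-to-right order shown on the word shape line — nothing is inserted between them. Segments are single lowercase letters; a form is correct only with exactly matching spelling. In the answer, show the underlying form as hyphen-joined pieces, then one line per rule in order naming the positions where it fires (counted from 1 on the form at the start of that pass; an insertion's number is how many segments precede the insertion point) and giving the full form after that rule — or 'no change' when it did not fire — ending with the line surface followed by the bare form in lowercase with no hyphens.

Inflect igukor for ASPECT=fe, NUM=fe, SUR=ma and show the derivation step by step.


underlying: igukor-bir-pu-itu
1. e, i -> 0 / V _: fires at position(s) 12: igukorbirputu
surface: igukorbirputu


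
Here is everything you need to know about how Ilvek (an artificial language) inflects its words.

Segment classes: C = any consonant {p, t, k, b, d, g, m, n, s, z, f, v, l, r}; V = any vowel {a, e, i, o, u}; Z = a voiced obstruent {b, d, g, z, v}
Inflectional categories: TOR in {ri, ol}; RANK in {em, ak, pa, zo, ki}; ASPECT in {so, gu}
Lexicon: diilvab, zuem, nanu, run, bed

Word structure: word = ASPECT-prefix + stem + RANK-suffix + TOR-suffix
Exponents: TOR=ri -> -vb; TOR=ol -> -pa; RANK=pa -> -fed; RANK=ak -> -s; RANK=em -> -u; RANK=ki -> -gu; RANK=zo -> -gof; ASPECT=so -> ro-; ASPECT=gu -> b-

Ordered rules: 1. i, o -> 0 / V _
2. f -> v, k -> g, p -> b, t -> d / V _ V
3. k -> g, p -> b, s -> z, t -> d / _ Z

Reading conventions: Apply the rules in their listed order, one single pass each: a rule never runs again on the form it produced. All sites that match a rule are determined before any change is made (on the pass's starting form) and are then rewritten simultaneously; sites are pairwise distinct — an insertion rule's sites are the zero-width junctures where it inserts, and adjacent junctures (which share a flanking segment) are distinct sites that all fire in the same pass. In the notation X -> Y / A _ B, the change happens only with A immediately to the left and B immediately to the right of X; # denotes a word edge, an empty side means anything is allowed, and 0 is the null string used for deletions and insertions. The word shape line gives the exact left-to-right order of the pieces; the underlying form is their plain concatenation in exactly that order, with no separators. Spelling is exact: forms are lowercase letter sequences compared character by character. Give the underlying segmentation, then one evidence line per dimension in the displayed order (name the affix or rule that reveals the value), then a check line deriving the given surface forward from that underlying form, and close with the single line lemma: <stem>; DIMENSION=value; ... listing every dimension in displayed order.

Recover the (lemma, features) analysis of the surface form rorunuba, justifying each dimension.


underlying: ro-run-u-pa
TOR=ol - signalled by the affix -pa
RANK=em - signalled by the affix -u
ASPECT=so - signalled by the affix ro-
check: rorunupa -> rorunupa -> rorunuba -> rorunuba
lemma: run; TOR=ol; RANK=em; ASPECT=so


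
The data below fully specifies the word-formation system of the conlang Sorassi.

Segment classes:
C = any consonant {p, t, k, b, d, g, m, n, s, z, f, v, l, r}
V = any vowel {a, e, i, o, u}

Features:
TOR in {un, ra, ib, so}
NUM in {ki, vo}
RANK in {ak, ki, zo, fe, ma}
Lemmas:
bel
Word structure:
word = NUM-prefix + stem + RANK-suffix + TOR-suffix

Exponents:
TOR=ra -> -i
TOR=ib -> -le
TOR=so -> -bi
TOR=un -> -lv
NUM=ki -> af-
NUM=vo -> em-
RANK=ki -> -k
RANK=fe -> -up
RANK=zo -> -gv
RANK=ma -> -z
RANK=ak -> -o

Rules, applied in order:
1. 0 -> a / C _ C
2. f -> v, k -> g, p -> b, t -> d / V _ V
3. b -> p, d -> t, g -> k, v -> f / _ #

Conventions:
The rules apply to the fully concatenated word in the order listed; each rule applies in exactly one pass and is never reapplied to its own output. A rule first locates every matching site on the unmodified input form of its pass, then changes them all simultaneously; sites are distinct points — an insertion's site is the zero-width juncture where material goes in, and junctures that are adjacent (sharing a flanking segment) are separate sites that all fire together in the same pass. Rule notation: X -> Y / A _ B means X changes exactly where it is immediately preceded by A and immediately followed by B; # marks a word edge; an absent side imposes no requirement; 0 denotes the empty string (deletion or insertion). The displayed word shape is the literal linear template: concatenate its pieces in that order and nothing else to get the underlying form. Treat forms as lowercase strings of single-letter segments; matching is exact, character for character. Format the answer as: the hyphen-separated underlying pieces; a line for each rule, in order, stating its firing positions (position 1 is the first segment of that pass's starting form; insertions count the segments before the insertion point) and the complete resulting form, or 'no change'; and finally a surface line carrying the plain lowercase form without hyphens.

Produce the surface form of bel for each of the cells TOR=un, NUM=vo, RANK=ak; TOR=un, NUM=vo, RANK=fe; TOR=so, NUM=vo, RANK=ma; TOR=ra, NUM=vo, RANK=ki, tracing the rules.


cell TOR=un, NUM=vo, RANK=ak:
underlying: em-bel-o-lv
1. 0 -> a / C _ C: inserts after position(s) 2, 7: emabelolav
2. f -> v, k -> g, p -> b, t -> d / V _ V: no change
3. b -> p, d -> t, g -> k, v -> f / _ #: fires at position(s) 10: emabelolaf
surface: emabelolaf

cell TOR=un, NUM=vo, RANK=fe:
underlying: em-bel-up-lv
1. 0 -> a / C _ C: inserts after position(s) 2, 7, 8: emabelupalav
2. f -> v, k -> g, p -> b, t -> d / V _ V: fires at position(s) 8: emabelubalav
3. b -> p, d -> t, g -> k, v -> f / _ #: fires at position(s) 12: emabelubalaf
surface: emabelubalaf

cell TOR=so, NUM=vo, RANK=ma:
underlying: em-bel-z-bi
1. 0 -> a / C _ C: inserts after position(s) 2, 5, 6: emabelazabi
2. f -> v, k -> g, p -> b, t -> d / V _ V: no change
3. b -> p, d -> t, g -> k, v -> f / _ #: no change
surface: emabelazabi

cell TOR=ra, NUM=vo, RANK=ki:
underlying: em-bel-k-i
1. 0 -> a / C _ C: inserts after position(s) 2, 5: emabelaki
2. f -> v, k -> g, p -> b, t -> d / V _ V: fires at position(s) 8: emabelagi
3. b -> p, d -> t, g -> k, v -> f / _ #: no change
surface: emabelagi


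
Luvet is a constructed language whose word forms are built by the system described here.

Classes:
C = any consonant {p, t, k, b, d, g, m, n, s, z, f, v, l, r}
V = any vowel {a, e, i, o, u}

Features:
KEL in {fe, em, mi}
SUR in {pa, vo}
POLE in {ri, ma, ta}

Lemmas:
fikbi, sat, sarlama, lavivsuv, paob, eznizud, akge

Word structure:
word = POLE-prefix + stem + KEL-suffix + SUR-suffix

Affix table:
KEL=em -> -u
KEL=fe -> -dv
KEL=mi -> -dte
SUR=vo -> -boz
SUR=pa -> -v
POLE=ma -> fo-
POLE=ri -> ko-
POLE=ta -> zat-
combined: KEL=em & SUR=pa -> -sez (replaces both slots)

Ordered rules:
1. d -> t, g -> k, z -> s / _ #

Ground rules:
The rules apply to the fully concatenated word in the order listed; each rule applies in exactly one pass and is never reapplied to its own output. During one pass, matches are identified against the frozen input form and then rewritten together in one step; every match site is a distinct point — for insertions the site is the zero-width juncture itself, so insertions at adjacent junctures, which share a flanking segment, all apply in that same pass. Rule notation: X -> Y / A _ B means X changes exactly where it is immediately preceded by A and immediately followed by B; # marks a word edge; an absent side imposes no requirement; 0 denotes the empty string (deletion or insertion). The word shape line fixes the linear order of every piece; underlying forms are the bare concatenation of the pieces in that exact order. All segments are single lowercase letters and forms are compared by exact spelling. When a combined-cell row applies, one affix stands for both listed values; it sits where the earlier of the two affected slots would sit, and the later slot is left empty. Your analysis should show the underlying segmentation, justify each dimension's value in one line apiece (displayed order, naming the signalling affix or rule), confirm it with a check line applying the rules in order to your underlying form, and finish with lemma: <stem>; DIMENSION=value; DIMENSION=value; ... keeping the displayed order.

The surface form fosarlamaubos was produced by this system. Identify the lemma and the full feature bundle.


underlying: fo-sarlama-u-boz
KEL=em - signalled by the affix -u
SUR=vo - signalled by the affix -boz
POLE=ma - signalled by the affix fo-
check: fosarlamauboz -> fosarlamaubos
lemma: sarlama; KEL=em; SUR=vo; POLE=ma


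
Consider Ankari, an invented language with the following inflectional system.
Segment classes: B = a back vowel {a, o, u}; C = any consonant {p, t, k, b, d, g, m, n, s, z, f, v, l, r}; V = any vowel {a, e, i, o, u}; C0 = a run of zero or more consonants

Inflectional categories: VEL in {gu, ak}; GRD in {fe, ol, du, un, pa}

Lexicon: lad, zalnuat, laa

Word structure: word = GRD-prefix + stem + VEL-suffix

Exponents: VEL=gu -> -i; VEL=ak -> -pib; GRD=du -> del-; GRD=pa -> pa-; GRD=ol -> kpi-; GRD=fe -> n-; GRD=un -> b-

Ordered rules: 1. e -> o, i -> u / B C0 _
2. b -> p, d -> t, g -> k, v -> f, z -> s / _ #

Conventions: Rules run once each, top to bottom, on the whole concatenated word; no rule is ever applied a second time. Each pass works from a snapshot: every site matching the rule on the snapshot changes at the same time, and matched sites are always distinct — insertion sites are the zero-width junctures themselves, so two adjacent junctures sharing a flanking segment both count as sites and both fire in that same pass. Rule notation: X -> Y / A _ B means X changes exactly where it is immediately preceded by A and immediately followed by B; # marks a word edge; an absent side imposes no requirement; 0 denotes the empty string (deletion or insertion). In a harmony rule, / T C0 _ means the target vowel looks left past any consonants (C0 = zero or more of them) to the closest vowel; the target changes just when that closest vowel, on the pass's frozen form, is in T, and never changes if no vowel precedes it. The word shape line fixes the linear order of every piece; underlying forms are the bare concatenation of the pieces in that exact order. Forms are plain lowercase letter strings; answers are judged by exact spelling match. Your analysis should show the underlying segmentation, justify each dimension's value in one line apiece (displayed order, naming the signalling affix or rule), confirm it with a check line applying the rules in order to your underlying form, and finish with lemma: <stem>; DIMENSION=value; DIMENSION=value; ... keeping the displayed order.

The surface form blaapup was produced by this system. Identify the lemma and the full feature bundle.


underlying: b-laa-pib
VEL=ak - signalled by the affix -pib
GRD=un - signalled by the affix b-
check: blaapib -> blaapub -> blaapup
lemma: laa; VEL=ak; GRD=un


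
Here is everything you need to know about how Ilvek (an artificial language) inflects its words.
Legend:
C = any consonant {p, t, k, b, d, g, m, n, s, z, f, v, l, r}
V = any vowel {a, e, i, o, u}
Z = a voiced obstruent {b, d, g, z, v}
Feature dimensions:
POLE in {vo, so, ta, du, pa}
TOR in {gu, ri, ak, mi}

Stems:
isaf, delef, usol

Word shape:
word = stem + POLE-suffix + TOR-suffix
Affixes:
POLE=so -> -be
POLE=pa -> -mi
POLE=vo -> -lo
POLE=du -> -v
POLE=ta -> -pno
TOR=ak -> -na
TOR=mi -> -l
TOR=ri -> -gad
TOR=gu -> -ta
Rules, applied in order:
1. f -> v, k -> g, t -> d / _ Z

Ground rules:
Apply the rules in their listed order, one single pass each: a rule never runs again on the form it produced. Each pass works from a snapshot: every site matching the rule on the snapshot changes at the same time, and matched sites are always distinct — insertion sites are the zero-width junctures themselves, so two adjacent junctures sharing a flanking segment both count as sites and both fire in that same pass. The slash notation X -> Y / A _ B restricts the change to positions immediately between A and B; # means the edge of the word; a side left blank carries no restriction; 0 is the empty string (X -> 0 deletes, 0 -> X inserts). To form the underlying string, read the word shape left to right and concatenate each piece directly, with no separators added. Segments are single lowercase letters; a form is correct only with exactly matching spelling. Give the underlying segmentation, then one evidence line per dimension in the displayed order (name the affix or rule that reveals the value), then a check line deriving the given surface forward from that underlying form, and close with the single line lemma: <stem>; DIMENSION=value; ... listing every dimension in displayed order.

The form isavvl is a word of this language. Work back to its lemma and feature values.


underlying: isaf-v-l
POLE=du - signalled by the affix -v
TOR=mi - signalled by the affix -l
check: isafvl -> isavvl
lemma: isaf; POLE=du; TOR=mi


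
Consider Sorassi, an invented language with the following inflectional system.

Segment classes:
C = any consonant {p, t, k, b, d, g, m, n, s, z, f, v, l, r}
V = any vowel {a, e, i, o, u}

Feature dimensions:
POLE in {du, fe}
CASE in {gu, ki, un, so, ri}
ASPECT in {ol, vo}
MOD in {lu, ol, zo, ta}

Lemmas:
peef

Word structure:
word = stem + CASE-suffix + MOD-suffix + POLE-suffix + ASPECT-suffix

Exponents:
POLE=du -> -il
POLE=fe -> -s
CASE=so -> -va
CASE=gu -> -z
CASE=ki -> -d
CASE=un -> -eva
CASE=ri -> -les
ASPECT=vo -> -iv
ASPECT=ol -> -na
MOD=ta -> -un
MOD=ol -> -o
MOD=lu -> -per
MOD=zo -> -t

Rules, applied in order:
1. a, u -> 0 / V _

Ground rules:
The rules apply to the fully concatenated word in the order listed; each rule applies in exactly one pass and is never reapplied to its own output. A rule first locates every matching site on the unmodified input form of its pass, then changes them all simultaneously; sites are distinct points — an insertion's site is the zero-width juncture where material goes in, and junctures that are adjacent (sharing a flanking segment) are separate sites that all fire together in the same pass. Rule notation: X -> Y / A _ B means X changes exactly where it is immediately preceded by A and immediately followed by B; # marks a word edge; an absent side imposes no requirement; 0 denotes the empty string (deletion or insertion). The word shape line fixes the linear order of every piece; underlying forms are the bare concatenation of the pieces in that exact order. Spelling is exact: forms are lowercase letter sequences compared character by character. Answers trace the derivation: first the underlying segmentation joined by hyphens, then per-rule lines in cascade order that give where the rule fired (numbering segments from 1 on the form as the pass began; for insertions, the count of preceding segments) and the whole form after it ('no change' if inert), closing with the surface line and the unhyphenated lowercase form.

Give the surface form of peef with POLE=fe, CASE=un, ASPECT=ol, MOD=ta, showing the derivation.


underlying: peef-eva-un-s-na
1. a, u -> 0 / V _: fires at position(s) 8: peefevansna
surface: peefevansna


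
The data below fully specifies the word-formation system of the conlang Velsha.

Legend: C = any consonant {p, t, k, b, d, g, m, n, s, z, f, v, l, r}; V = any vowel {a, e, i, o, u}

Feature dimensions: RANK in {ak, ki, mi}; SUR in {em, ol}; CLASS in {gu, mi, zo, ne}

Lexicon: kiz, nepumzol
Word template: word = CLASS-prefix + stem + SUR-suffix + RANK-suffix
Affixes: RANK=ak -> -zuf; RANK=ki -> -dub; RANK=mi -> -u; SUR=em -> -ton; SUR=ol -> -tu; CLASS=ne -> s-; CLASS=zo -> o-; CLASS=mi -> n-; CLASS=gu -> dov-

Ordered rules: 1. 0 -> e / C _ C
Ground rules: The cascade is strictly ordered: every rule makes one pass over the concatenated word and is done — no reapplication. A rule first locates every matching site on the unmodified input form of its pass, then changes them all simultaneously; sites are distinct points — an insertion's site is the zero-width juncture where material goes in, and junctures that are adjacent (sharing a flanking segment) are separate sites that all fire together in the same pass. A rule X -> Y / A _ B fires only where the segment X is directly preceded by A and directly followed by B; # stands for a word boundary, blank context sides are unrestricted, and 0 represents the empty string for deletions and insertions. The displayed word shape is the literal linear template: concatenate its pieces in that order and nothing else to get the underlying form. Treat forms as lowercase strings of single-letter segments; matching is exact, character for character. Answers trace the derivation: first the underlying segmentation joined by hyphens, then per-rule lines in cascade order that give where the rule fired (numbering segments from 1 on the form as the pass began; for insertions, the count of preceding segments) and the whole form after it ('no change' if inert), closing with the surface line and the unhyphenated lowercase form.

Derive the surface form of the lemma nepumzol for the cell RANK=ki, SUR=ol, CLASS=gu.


underlying: dov-nepumzol-tu-dub
1. 0 -> e / C _ C: inserts after position(s) 3, 8, 11: dovenepumezoletudub
surface: dovenepumezoletudub


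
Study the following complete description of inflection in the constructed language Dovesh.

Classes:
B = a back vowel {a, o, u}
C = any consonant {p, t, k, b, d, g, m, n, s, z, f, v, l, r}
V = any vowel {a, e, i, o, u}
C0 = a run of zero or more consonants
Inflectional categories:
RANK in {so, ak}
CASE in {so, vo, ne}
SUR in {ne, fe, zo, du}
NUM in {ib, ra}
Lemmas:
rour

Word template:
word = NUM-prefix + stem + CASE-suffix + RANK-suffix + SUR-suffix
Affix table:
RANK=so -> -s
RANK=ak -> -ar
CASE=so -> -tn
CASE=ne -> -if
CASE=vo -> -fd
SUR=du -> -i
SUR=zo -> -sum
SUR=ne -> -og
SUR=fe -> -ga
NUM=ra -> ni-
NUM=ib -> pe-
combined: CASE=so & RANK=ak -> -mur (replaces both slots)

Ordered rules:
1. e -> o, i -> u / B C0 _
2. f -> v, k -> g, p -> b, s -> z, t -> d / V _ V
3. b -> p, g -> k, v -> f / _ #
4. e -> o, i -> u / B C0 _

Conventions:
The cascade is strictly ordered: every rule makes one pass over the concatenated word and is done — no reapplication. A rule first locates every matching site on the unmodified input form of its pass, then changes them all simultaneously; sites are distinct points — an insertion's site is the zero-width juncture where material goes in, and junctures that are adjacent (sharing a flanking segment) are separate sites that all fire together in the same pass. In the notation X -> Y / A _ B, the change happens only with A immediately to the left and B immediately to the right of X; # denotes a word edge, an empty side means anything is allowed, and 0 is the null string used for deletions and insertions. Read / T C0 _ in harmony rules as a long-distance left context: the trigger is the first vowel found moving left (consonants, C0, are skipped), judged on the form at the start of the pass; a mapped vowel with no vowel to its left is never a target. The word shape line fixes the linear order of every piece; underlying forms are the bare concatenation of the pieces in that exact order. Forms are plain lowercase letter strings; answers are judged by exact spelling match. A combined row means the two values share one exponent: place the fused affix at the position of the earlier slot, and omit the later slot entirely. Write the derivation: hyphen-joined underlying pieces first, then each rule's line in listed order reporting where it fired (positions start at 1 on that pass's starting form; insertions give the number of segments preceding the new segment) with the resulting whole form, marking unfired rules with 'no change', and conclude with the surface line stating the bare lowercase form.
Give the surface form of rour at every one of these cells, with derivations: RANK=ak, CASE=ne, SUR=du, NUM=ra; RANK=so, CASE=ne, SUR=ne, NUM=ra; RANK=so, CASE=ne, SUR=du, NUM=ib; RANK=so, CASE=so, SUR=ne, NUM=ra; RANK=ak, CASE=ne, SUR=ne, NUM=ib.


cell RANK=ak, CASE=ne, SUR=du, NUM=ra:
underlying: ni-rour-if-ar-i
1. e -> o, i -> u / B C0 _: fires at position(s) 7, 11: nirourufaru
2. f -> v, k -> g, p -> b, s -> z, t -> d / V _ V: fires at position(s) 8: nirouruvaru
3. b -> p, g -> k, v -> f / _ #: no change
4. e -> o, i -> u / B C0 _: no change
surface: nirouruvaru

cell RANK=so, CASE=ne, SUR=ne, NUM=ra:
underlying: ni-rour-if-s-og
1. e -> o, i -> u / B C0 _: fires at position(s) 7: nirourufsog
2. f -> v, k -> g, p -> b, s -> z, t -> d / V _ V: no change
3. b -> p, g -> k, v -> f / _ #: fires at position(s) 11: nirourufsok
4. e -> o, i -> u / B C0 _: no change
surface: nirourufsok

cell RANK=so, CASE=ne, SUR=du, NUM=ib:
underlying: pe-rour-if-s-i
1. e -> o, i -> u / B C0 _: fires at position(s) 7: perourufsi
2. f -> v, k -> g, p -> b, s -> z, t -> d / V _ V: no change
3. b -> p, g -> k, v -> f / _ #: no change
4. e -> o, i -> u / B C0 _: fires at position(s) 10: perourufsu
surface: perourufsu

cell RANK=so, CASE=so, SUR=ne, NUM=ra:
underlying: ni-rour-tn-s-og
1. e -> o, i -> u / B C0 _: no change
2. f -> v, k -> g, p -> b, s -> z, t -> d / V _ V: no change
3. b -> p, g -> k, v -> f / _ #: fires at position(s) 11: nirourtnsok
4. e -> o, i -> u / B C0 _: no change
surface: nirourtnsok

cell RANK=ak, CASE=ne, SUR=ne, NUM=ib:
underlying: pe-rour-if-ar-og
1. e -> o, i -> u / B C0 _: fires at position(s) 7: perourufarog
2. f -> v, k -> g, p -> b, s -> z, t -> d / V _ V: fires at position(s) 8: perouruvarog
3. b -> p, g -> k, v -> f / _ #: fires at position(s) 12: perouruvarok
4. e -> o, i -> u / B C0 _: no change
surface: perouruvarok


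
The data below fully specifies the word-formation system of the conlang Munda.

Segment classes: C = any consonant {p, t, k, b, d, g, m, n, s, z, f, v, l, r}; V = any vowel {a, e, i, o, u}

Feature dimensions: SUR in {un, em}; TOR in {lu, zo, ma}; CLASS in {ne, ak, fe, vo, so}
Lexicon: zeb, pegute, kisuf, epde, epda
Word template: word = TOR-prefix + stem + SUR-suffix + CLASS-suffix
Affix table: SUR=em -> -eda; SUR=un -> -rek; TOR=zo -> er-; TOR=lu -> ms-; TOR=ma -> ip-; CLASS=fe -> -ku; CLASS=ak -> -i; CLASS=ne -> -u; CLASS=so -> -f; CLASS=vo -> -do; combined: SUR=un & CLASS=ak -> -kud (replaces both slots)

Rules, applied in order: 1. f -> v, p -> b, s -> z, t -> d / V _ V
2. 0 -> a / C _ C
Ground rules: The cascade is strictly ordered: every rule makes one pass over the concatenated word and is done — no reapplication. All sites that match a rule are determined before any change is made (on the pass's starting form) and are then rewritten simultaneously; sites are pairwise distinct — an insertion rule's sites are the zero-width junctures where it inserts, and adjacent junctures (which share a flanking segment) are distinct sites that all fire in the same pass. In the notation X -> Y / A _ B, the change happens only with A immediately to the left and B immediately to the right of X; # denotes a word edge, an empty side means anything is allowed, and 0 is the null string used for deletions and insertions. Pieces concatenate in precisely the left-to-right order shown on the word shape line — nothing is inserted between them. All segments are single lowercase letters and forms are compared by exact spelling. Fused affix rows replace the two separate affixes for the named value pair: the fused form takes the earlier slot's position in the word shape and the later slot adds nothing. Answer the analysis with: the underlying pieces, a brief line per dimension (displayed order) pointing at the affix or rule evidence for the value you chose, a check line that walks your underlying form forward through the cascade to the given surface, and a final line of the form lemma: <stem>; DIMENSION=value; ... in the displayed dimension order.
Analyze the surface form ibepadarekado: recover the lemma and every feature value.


underlying: ip-epda-rek-do
SUR=un - signalled by the affix -rek
TOR=ma - signalled by the affix ip-
CLASS=vo - signalled by the affix -do
check: ipepdarekdo -> ibepdarekdo -> ibepadarekado
lemma: epda; SUR=un; TOR=ma; CLASS=vo


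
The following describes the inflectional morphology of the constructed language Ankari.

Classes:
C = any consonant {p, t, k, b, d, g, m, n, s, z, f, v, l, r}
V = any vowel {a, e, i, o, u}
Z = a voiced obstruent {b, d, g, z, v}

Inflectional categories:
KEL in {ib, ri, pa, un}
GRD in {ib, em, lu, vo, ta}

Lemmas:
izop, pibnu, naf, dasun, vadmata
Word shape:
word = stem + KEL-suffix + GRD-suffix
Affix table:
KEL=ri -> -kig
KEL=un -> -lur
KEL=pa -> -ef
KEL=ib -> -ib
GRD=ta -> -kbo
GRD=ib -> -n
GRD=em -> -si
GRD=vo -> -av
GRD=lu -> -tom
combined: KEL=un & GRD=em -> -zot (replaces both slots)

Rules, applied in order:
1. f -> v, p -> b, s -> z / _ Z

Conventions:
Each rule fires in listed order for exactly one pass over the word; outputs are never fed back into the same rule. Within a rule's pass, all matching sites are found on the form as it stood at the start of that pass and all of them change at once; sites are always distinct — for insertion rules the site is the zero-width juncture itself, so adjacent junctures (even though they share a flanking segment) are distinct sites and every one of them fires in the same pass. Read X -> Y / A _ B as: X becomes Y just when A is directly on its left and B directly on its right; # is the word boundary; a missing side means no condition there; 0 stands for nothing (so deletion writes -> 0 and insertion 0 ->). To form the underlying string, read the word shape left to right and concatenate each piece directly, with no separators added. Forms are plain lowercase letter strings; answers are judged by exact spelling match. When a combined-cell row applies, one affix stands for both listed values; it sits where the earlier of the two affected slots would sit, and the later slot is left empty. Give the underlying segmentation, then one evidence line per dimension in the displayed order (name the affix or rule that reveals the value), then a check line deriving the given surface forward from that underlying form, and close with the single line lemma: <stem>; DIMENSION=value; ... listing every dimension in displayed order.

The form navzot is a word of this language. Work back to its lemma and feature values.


underlying: naf-zot
KEL=un - signalled by the combined affix row
GRD=em - signalled by the combined affix row
check: nafzot -> navzot
lemma: naf; KEL=un; GRD=em


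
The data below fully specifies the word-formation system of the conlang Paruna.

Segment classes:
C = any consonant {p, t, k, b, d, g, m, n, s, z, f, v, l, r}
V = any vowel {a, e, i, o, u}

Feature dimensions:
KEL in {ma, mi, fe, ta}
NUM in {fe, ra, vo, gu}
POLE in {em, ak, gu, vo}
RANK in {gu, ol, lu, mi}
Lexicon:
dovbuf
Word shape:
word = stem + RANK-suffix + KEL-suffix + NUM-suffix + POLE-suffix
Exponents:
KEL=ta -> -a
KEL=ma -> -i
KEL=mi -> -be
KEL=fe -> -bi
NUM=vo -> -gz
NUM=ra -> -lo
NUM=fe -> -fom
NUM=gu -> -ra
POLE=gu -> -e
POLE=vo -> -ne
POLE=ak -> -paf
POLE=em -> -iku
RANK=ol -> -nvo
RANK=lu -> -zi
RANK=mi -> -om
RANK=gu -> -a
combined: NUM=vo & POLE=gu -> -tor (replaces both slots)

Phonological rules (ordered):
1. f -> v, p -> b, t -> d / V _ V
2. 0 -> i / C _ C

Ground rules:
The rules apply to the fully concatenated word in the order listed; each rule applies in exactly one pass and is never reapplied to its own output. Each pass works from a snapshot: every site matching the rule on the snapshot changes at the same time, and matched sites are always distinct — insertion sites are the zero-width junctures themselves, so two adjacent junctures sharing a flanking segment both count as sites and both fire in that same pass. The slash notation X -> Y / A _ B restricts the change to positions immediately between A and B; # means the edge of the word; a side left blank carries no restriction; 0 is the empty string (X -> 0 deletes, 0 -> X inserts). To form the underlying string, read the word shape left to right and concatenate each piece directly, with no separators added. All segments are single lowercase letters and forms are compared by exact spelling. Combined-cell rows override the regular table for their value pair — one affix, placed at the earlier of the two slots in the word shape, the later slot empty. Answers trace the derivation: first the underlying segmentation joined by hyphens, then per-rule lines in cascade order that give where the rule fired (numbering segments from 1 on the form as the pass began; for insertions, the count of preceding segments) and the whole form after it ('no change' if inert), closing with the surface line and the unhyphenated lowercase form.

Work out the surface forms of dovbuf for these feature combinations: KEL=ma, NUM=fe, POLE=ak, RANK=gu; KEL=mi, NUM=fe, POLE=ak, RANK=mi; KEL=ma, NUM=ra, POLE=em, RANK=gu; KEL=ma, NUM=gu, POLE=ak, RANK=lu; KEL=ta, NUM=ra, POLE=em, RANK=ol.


cell KEL=ma, NUM=fe, POLE=ak, RANK=gu:
underlying: dovbuf-a-i-fom-paf
1. f -> v, p -> b, t -> d / V _ V: fires at position(s) 6, 9: dovbuvaivompaf
2. 0 -> i / C _ C: inserts after position(s) 3, 11: dovibuvaivomipaf
surface: dovibuvaivomipaf

cell KEL=mi, NUM=fe, POLE=ak, RANK=mi:
underlying: dovbuf-om-be-fom-paf
1. f -> v, p -> b, t -> d / V _ V: fires at position(s) 6, 11: dovbuvombevompaf
2. 0 -> i / C _ C: inserts after position(s) 3, 8, 13: dovibuvomibevomipaf
surface: dovibuvomibevomipaf

cell KEL=ma, NUM=ra, POLE=em, RANK=gu:
underlying: dovbuf-a-i-lo-iku
1. f -> v, p -> b, t -> d / V _ V: fires at position(s) 6: dovbuvailoiku
2. 0 -> i / C _ C: inserts after position(s) 3: dovibuvailoiku
surface: dovibuvailoiku

cell KEL=ma, NUM=gu, POLE=ak, RANK=lu:
underlying: dovbuf-zi-i-ra-paf
1. f -> v, p -> b, t -> d / V _ V: fires at position(s) 12: dovbufziirabaf
2. 0 -> i / C _ C: inserts after position(s) 3, 6: dovibufiziirabaf
surface: dovibufiziirabaf

cell KEL=ta, NUM=ra, POLE=em, RANK=ol:
underlying: dovbuf-nvo-a-lo-iku
1. f -> v, p -> b, t -> d / V _ V: no change
2. 0 -> i / C _ C: inserts after position(s) 3, 6, 7: dovibufinivoaloiku
surface: dovibufinivoaloiku


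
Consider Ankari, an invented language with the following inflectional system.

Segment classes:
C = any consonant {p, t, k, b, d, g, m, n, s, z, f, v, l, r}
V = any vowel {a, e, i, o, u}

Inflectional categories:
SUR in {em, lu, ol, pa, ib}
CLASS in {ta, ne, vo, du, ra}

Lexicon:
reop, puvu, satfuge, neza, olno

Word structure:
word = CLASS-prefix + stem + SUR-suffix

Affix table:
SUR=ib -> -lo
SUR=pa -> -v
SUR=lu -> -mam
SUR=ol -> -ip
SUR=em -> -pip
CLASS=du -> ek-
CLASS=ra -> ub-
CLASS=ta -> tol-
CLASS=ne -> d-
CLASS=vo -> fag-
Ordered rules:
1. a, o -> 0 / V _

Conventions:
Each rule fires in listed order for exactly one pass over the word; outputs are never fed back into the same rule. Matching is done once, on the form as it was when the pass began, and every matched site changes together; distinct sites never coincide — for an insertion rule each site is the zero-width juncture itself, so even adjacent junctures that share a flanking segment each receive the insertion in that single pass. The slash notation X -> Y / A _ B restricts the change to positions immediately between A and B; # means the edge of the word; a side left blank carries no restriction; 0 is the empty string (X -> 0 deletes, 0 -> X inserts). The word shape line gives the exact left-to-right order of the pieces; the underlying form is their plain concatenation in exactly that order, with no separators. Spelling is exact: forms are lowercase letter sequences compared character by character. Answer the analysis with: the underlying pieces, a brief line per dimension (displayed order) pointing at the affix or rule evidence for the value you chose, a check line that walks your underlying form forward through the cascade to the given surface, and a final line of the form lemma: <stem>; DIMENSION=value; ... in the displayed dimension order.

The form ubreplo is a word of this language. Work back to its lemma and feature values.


underlying: ub-reop-lo
SUR=ib - signalled by the affix -lo
CLASS=ra - signalled by the affix ub-
check: ubreoplo -> ubreplo
lemma: reop; SUR=ib; CLASS=ra


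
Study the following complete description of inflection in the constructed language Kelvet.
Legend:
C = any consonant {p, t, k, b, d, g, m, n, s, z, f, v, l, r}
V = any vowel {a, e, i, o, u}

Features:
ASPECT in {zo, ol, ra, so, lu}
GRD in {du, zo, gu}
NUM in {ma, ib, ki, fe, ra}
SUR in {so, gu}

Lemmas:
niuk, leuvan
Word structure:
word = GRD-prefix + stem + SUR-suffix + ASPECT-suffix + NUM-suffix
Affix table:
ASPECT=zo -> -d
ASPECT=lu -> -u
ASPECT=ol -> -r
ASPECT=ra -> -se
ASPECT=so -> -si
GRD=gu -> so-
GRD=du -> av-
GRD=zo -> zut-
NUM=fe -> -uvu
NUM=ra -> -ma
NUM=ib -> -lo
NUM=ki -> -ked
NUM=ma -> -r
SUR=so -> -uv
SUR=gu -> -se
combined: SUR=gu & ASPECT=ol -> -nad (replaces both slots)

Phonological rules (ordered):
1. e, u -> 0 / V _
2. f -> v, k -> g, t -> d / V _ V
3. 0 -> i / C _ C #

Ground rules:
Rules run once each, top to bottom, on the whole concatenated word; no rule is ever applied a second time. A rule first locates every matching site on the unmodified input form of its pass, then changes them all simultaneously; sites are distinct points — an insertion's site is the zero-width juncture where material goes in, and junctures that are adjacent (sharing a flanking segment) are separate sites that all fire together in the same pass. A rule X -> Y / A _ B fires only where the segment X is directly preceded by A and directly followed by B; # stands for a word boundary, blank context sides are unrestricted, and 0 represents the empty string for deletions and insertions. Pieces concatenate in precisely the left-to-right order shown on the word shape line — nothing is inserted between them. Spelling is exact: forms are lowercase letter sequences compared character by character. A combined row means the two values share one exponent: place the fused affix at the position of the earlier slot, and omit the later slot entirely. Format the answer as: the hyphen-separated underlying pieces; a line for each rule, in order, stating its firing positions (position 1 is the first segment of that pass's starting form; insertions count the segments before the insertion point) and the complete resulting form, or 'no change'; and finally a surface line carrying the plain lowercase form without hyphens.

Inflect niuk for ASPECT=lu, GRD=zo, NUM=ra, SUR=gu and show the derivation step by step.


underlying: zut-niuk-se-u-ma
1. e, u -> 0 / V _: fires at position(s) 6, 10: zutniksema
2. f -> v, k -> g, t -> d / V _ V: no change
3. 0 -> i / C _ C #: no change
surface: zutniksema


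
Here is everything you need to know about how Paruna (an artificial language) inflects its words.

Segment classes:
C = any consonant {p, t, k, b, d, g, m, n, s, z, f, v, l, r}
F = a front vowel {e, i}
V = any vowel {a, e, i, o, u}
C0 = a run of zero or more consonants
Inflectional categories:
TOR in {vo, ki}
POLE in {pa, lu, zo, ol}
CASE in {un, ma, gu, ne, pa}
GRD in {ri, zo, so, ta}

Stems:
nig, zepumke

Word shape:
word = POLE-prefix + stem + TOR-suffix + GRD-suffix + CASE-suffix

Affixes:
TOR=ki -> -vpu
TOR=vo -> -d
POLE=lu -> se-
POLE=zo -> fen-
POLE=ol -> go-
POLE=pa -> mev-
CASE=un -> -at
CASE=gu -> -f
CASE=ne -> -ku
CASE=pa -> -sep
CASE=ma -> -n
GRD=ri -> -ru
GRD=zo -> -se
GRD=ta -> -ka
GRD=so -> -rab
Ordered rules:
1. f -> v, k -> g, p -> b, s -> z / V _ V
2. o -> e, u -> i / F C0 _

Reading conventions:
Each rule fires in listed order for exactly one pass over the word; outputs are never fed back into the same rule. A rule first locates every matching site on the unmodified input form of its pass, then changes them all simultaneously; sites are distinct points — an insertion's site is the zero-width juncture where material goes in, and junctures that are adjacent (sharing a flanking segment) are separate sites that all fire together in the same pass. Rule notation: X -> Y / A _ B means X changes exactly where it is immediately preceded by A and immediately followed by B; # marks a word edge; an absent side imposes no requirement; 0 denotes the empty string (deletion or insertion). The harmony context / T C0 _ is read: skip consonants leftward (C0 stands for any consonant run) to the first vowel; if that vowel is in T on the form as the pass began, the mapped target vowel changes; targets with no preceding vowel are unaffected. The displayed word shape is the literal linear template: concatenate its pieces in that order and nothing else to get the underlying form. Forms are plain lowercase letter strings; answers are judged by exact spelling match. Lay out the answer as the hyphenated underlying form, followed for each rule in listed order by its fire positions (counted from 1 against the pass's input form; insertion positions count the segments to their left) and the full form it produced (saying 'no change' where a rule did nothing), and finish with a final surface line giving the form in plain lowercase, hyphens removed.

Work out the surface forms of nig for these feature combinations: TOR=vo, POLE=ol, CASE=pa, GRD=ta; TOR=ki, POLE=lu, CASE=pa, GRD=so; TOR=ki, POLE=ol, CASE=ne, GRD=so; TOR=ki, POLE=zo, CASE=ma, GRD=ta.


cell TOR=vo, POLE=ol, CASE=pa, GRD=ta:
underlying: go-nig-d-ka-sep
1. f -> v, k -> g, p -> b, s -> z / V _ V: fires at position(s) 9: gonigdkazep
2. o -> e, u -> i / F C0 _: no change
surface: gonigdkazep

cell TOR=ki, POLE=lu, CASE=pa, GRD=so:
underlying: se-nig-vpu-rab-sep
1. f -> v, k -> g, p -> b, s -> z / V _ V: no change
2. o -> e, u -> i / F C0 _: fires at position(s) 8: senigvpirabsep
surface: senigvpirabsep

cell TOR=ki, POLE=ol, CASE=ne, GRD=so:
underlying: go-nig-vpu-rab-ku
1. f -> v, k -> g, p -> b, s -> z / V _ V: no change
2. o -> e, u -> i / F C0 _: fires at position(s) 8: gonigvpirabku
surface: gonigvpirabku

cell TOR=ki, POLE=zo, CASE=ma, GRD=ta:
underlying: fen-nig-vpu-ka-n
1. f -> v, k -> g, p -> b, s -> z / V _ V: fires at position(s) 10: fennigvpugan
2. o -> e, u -> i / F C0 _: fires at position(s) 9: fennigvpigan
surface: fennigvpigan
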